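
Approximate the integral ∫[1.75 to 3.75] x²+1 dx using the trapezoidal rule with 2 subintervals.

f(x) = x²+1
a = 1.75, b = 3.75, n = 2
h = (b - a)/n = 1.000000

Trapezoidal rule: (h/2)[f(x₀) + 2f(x₁) + 2f(x₂) + ... + f(xₙ)]

x_0 = 1.7500, f(x_0) = 4.062500, coefficient = 1
x_1 = 2.7500, f(x_1) = 8.562500, coefficient = 2
x_2 = 3.7500, f(x_2) = 15.062500, coefficient = 1

I ≈ (1.000000/2) × 36.250000 = 18.125000
Exact value: 17.791667
Error: 0.333333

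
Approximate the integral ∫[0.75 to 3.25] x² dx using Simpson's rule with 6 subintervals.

f(x) = x²
a = 0.75, b = 3.25, n = 6
h = (b - a)/n = 0.416667

Simpson's rule: (h/3)[f(x₀) + 4f(x₁) + 2f(x₂) + ... + f(xₙ)]

x_0 = 0.7500, f(x_0) = 0.562500, coefficient = 1
x_1 = 1.1667, f(x_1) = 1.361111, coefficient = 4
x_2 = 1.5833, f(x_2) = 2.506944, coefficient = 2
x_3 = 2.0000, f(x_3) = 4.000000, coefficient = 4
x_4 = 2.4167, f(x_4) = 5.840278, coefficient = 2
x_5 = 2.8333, f(x_5) = 8.027778, coefficient = 4
x_6 = 3.2500, f(x_6) = 10.562500, coefficient = 1

I ≈ (0.416667/3) × 81.375000 = 11.302083
Exact value: 11.302083
Error: 0.000000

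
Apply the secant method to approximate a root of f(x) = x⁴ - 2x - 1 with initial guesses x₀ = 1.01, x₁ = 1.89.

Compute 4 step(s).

f(x) = x⁴ - 2x - 1
x₀ = 1.01, x₁ = 1.89

Secant formula: x_{n+1} = x_n - f(x_n)(x_n - x_{n-1})/(f(x_n) - f(x_{n-1}))

Iteration 1:
  f(1.010000) = -1.979396
  f(1.890000) = 7.979898
  x_2 = 1.890000 - 7.979898×(1.890000 - 1.010000)/(7.979898 - (-1.979396))
       = 1.184899
Iteration 2:
  f(1.890000) = 7.979898
  f(1.184899) = -1.398623
  x_3 = 1.184899 - (-1.398623)×(1.184899 - 1.890000)/(-1.398623 - 7.979898)
       = 1.290051
Iteration 3:
  f(1.184899) = -1.398623
  f(1.290051) = -0.810436
  x_4 = 1.290051 - (-0.810436)×(1.290051 - 1.184899)/(-0.810436 - (-1.398623))
       = 1.434935
Iteration 4:
  f(1.290051) = -0.810436
  f(1.434935) = 0.369770
  x_5 = 1.434935 - 0.369770×(1.434935 - 1.290051)/(0.369770 - (-0.810436))
       = 1.389541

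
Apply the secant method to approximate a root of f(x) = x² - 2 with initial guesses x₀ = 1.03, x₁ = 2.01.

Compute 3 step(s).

f(x) = x² - 2
x₀ = 1.03, x₁ = 2.01

Secant formula: x_{n+1} = x_n - f(x_n)(x_n - x_{n-1})/(f(x_n) - f(x_{n-1}))

Iteration 1:
  f(1.030000) = -0.939100
  f(2.010000) = 2.040100
  x_2 = 2.010000 - 2.040100×(2.010000 - 1.030000)/(2.040100 - (-0.939100))
       = 1.338914
Iteration 2:
  f(2.010000) = 2.040100
  f(1.338914) = -0.207308
  x_3 = 1.338914 - (-0.207308)×(1.338914 - 2.010000)/(-0.207308 - 2.040100)
       = 1.400818
Iteration 3:
  f(1.338914) = -0.207308
  f(1.400818) = -0.037710
  x_4 = 1.400818 - (-0.037710)×(1.400818 - 1.338914)/(-0.037710 - (-0.207308))
       = 1.414582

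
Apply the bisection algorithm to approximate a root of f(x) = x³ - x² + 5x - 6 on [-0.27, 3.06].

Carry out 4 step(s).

f(x) = x³ - x² + 5x - 6
Initial interval: [-0.27, 3.06]

Iteration 1:
  c_1 = (-0.270000 + 3.060000)/2 = 1.395000
  f(c_1) = f(1.395000) = 1.743680
  f(a) × f(c) < 0, new interval: [-0.270000, 1.395000]
Iteration 2:
  c_2 = (-0.270000 + 1.395000)/2 = 0.562500
  f(c_2) = f(0.562500) = -3.325928
  f(a) × f(c) ≥ 0, new interval: [0.562500, 1.395000]
Iteration 3:
  c_3 = (0.562500 + 1.395000)/2 = 0.978750
  f(c_3) = f(0.978750) = -1.126606
  f(a) × f(c) ≥ 0, new interval: [0.978750, 1.395000]
Iteration 4:
  c_4 = (0.978750 + 1.395000)/2 = 1.186875
  f(c_4) = f(1.186875) = 0.197621
  f(a) × f(c) < 0, new interval: [0.978750, 1.186875]

After 4 iteration(s), the approximation is c_4 = 1.186875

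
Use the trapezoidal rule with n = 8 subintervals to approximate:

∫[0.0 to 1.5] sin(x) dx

f(x) = sin(x)
a = 0.0, b = 1.5, n = 8
h = (b - a)/n = 0.187500

Trapezoidal rule: (h/2)[f(x₀) + 2f(x₁) + 2f(x₂) + ... + f(xₙ)]

x_0 = 0.0000, f(x_0) = 0.000000, coefficient = 1
x_1 = 0.1875, f(x_1) = 0.186403, coefficient = 2
x_2 = 0.3750, f(x_2) = 0.366273, coefficient = 2
x_3 = 0.5625, f(x_3) = 0.533303, coefficient = 2
x_4 = 0.7500, f(x_4) = 0.681639, coefficient = 2
x_5 = 0.9375, f(x_5) = 0.806081, coefficient = 2
x_6 = 1.1250, f(x_6) = 0.902268, coefficient = 2
x_7 = 1.3125, f(x_7) = 0.966827, coefficient = 2
x_8 = 1.5000, f(x_8) = 0.997495, coefficient = 1

I ≈ (0.187500/2) × 9.883080 = 0.926539
Exact value: 0.929263
Error: 0.002724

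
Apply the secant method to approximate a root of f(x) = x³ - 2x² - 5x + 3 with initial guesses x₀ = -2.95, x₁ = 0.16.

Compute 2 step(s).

f(x) = x³ - 2x² - 5x + 3
x₀ = -2.95, x₁ = 0.16

Secant formula: x_{n+1} = x_n - f(x_n)(x_n - x_{n-1})/(f(x_n) - f(x_{n-1}))

Iteration 1:
  f(-2.950000) = -25.327375
  f(0.160000) = 2.152896
  x_2 = 0.160000 - 2.152896×(0.160000 - (-2.950000))/(2.152896 - (-25.327375))
       = -0.083648
Iteration 2:
  f(0.160000) = 2.152896
  f(-0.083648) = 3.403660
  x_3 = -0.083648 - 3.403660×(-0.083648 - 0.160000)/(3.403660 - 2.152896)
       = 0.579382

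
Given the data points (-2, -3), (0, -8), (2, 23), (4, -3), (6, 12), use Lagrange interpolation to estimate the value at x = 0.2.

Lagrange interpolation formula:
P(x) = Σ yᵢ × Lᵢ(x)
where Lᵢ(x) = Π_{j≠i} (x - xⱼ)/(xᵢ - xⱼ)

L_0(0.2) = (0.2 - 0)/(-2 - 0) × (0.2 - 2)/(-2 - 2) × (0.2 - 4)/(-2 - 4) × (0.2 - 6)/(-2 - 6) = -0.020663
L_1(0.2) = (0.2 - (-2))/(0 - (-2)) × (0.2 - 2)/(0 - 2) × (0.2 - 4)/(0 - 4) × (0.2 - 6)/(0 - 6) = 0.909150
L_2(0.2) = (0.2 - (-2))/(2 - (-2)) × (0.2 - 0)/(2 - 0) × (0.2 - 4)/(2 - 4) × (0.2 - 6)/(2 - 6) = 0.151525
L_3(0.2) = (0.2 - (-2))/(4 - (-2)) × (0.2 - 0)/(4 - 0) × (0.2 - 2)/(4 - 2) × (0.2 - 6)/(4 - 6) = -0.047850
L_4(0.2) = (0.2 - (-2))/(6 - (-2)) × (0.2 - 0)/(6 - 0) × (0.2 - 2)/(6 - 2) × (0.2 - 4)/(6 - 4) = 0.007838

P(0.2) = (-3)×L_0(0.2) + (-8)×L_1(0.2) + 23×L_2(0.2) + (-3)×L_3(0.2) + 12×L_4(0.2)
P(0.2) = -3.488537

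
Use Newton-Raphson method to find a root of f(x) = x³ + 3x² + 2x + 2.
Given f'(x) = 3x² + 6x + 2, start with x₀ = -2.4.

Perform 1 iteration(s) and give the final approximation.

f(x) = x³ + 3x² + 2x + 2
f'(x) = 3x² + 6x + 2
x₀ = -2.4

Newton-Raphson formula: x_{n+1} = x_n - f(x_n)/f'(x_n)

Iteration 1:
  f(-2.400000) = 0.656000
  f'(-2.400000) = 4.880000
  x_1 = -2.400000 - 0.656000/4.880000 = -2.534426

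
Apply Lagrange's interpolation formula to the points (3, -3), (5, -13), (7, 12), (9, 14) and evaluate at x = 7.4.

Lagrange interpolation formula:
P(x) = Σ yᵢ × Lᵢ(x)
where Lᵢ(x) = Π_{j≠i} (x - xⱼ)/(xᵢ - xⱼ)

L_0(7.4) = (7.4 - 5)/(3 - 5) × (7.4 - 7)/(3 - 7) × (7.4 - 9)/(3 - 9) = 0.032000
L_1(7.4) = (7.4 - 3)/(5 - 3) × (7.4 - 7)/(5 - 7) × (7.4 - 9)/(5 - 9) = -0.176000
L_2(7.4) = (7.4 - 3)/(7 - 3) × (7.4 - 5)/(7 - 5) × (7.4 - 9)/(7 - 9) = 1.056000
L_3(7.4) = (7.4 - 3)/(9 - 3) × (7.4 - 5)/(9 - 5) × (7.4 - 7)/(9 - 7) = 0.088000

P(7.4) = (-3)×L_0(7.4) + (-13)×L_1(7.4) + 12×L_2(7.4) + 14×L_3(7.4)
P(7.4) = 16.096000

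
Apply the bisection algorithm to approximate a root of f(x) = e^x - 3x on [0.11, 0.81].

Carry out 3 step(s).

f(x) = e^x - 3x
Initial interval: [0.11, 0.81]

Iteration 1:
  c_1 = (0.110000 + 0.810000)/2 = 0.460000
  f(c_1) = f(0.460000) = 0.204074
  f(a) × f(c) ≥ 0, new interval: [0.460000, 0.810000]
Iteration 2:
  c_2 = (0.460000 + 0.810000)/2 = 0.635000
  f(c_2) = f(0.635000) = -0.017978
  f(a) × f(c) < 0, new interval: [0.460000, 0.635000]
Iteration 3:
  c_3 = (0.460000 + 0.635000)/2 = 0.547500
  f(c_3) = f(0.547500) = 0.086425
  f(a) × f(c) ≥ 0, new interval: [0.547500, 0.635000]

After 3 iteration(s), the approximation is c_3 = 0.547500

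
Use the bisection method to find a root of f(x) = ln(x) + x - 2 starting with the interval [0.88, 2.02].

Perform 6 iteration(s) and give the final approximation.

f(x) = ln(x) + x - 2
Initial interval: [0.88, 2.02]

Iteration 1:
  c_1 = (0.880000 + 2.020000)/2 = 1.450000
  f(c_1) = f(1.450000) = -0.178436
  f(a) × f(c) ≥ 0, new interval: [1.450000, 2.020000]
Iteration 2:
  c_2 = (1.450000 + 2.020000)/2 = 1.735000
  f(c_2) = f(1.735000) = 0.286007
  f(a) × f(c) < 0, new interval: [1.450000, 1.735000]
Iteration 3:
  c_3 = (1.450000 + 1.735000)/2 = 1.592500
  f(c_3) = f(1.592500) = 0.057805
  f(a) × f(c) < 0, new interval: [1.450000, 1.592500]
Iteration 4:
  c_4 = (1.450000 + 1.592500)/2 = 1.521250
  f(c_4) = f(1.521250) = -0.059218
  f(a) × f(c) ≥ 0, new interval: [1.521250, 1.592500]
Iteration 5:
  c_5 = (1.521250 + 1.592500)/2 = 1.556875
  f(c_5) = f(1.556875) = -0.000444
  f(a) × f(c) ≥ 0, new interval: [1.556875, 1.592500]
Iteration 6:
  c_6 = (1.556875 + 1.592500)/2 = 1.574687
  f(c_6) = f(1.574687) = 0.028744
  f(a) × f(c) < 0, new interval: [1.556875, 1.574687]

After 6 iteration(s), the approximation is c_6 = 1.574687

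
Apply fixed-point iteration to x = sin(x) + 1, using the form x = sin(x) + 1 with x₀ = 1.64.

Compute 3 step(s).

Equation: x = sin(x) + 1
Fixed-point form: x = sin(x) + 1
x₀ = 1.64

x_1 = g(1.640000) = 1.997606
x_2 = g(1.997606) = 1.910291
x_3 = g(1.910291) = 1.942923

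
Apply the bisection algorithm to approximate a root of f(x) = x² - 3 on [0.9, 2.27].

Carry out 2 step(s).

f(x) = x² - 3
Initial interval: [0.9, 2.27]

Iteration 1:
  c_1 = (0.900000 + 2.270000)/2 = 1.585000
  f(c_1) = f(1.585000) = -0.487775
  f(a) × f(c) ≥ 0, new interval: [1.585000, 2.270000]
Iteration 2:
  c_2 = (1.585000 + 2.270000)/2 = 1.927500
  f(c_2) = f(1.927500) = 0.715256
  f(a) × f(c) < 0, new interval: [1.585000, 1.927500]

After 2 iteration(s), the approximation is c_2 = 1.927500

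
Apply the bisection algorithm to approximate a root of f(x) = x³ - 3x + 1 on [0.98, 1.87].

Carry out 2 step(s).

f(x) = x³ - 3x + 1
Initial interval: [0.98, 1.87]

Iteration 1:
  c_1 = (0.980000 + 1.870000)/2 = 1.425000
  f(c_1) = f(1.425000) = -0.381359
  f(a) × f(c) ≥ 0, new interval: [1.425000, 1.870000]
Iteration 2:
  c_2 = (1.425000 + 1.870000)/2 = 1.647500
  f(c_2) = f(1.647500) = 0.529237
  f(a) × f(c) < 0, new interval: [1.425000, 1.647500]

After 2 iteration(s), the approximation is c_2 = 1.647500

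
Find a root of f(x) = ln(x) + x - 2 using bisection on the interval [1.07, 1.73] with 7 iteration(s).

f(x) = ln(x) + x - 2
Initial interval: [1.07, 1.73]

Iteration 1:
  c_1 = (1.070000 + 1.730000)/2 = 1.400000
  f(c_1) = f(1.400000) = -0.263528
  f(a) × f(c) ≥ 0, new interval: [1.400000, 1.730000]
Iteration 2:
  c_2 = (1.400000 + 1.730000)/2 = 1.565000
  f(c_2) = f(1.565000) = 0.012886
  f(a) × f(c) < 0, new interval: [1.400000, 1.565000]
Iteration 3:
  c_3 = (1.400000 + 1.565000)/2 = 1.482500
  f(c_3) = f(1.482500) = -0.123770
  f(a) × f(c) ≥ 0, new interval: [1.482500, 1.565000]
Iteration 4:
  c_4 = (1.482500 + 1.565000)/2 = 1.523750
  f(c_4) = f(1.523750) = -0.055076
  f(a) × f(c) ≥ 0, new interval: [1.523750, 1.565000]
Iteration 5:
  c_5 = (1.523750 + 1.565000)/2 = 1.544375
  f(c_5) = f(1.544375) = -0.021006
  f(a) × f(c) ≥ 0, new interval: [1.544375, 1.565000]
Iteration 6:
  c_6 = (1.544375 + 1.565000)/2 = 1.554688
  f(c_6) = f(1.554688) = -0.004038
  f(a) × f(c) ≥ 0, new interval: [1.554688, 1.565000]
Iteration 7:
  c_7 = (1.554688 + 1.565000)/2 = 1.559844
  f(c_7) = f(1.559844) = 0.004429
  f(a) × f(c) < 0, new interval: [1.554688, 1.559844]

After 7 iteration(s), the approximation is c_7 = 1.559844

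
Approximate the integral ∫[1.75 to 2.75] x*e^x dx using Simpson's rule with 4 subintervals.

f(x) = x*e^x
a = 1.75, b = 2.75, n = 4
h = (b - a)/n = 0.250000

Simpson's rule: (h/3)[f(x₀) + 4f(x₁) + 2f(x₂) + ... + f(xₙ)]

x_0 = 1.7500, f(x_0) = 10.070555, coefficient = 1
x_1 = 2.0000, f(x_1) = 14.778112, coefficient = 4
x_2 = 2.2500, f(x_2) = 21.347406, coefficient = 2
x_3 = 2.5000, f(x_3) = 30.456235, coefficient = 4
x_4 = 2.7500, f(x_4) = 43.017238, coefficient = 1

I ≈ (0.250000/3) × 276.719992 = 23.059999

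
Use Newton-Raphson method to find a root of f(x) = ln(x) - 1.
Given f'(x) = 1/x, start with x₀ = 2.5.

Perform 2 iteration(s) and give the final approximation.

f(x) = ln(x) - 1
f'(x) = 1/x
x₀ = 2.5

Newton-Raphson formula: x_{n+1} = x_n - f(x_n)/f'(x_n)

Iteration 1:
  f(2.500000) = -0.083709
  f'(2.500000) = 0.400000
  x_1 = 2.500000 - (-0.083709)/0.400000 = 2.709273
Iteration 2:
  f(2.709273) = -0.003320
  f'(2.709273) = 0.369103
  x_2 = 2.709273 - (-0.003320)/0.369103 = 2.718267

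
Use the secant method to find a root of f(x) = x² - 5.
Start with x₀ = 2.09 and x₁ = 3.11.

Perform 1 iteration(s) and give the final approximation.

f(x) = x² - 5
x₀ = 2.09, x₁ = 3.11

Secant formula: x_{n+1} = x_n - f(x_n)(x_n - x_{n-1})/(f(x_n) - f(x_{n-1}))

Iteration 1:
  f(2.090000) = -0.631900
  f(3.110000) = 4.672100
  x_2 = 3.110000 - 4.672100×(3.110000 - 2.090000)/(4.672100 - (-0.631900))
       = 2.211519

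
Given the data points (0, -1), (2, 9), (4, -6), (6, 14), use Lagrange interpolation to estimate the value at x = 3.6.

Lagrange interpolation formula:
P(x) = Σ yᵢ × Lᵢ(x)
where Lᵢ(x) = Π_{j≠i} (x - xⱼ)/(xᵢ - xⱼ)

L_0(3.6) = (3.6 - 2)/(0 - 2) × (3.6 - 4)/(0 - 4) × (3.6 - 6)/(0 - 6) = -0.032000
L_1(3.6) = (3.6 - 0)/(2 - 0) × (3.6 - 4)/(2 - 4) × (3.6 - 6)/(2 - 6) = 0.216000
L_2(3.6) = (3.6 - 0)/(4 - 0) × (3.6 - 2)/(4 - 2) × (3.6 - 6)/(4 - 6) = 0.864000
L_3(3.6) = (3.6 - 0)/(6 - 0) × (3.6 - 2)/(6 - 2) × (3.6 - 4)/(6 - 4) = -0.048000

P(3.6) = (-1)×L_0(3.6) + 9×L_1(3.6) + (-6)×L_2(3.6) + 14×L_3(3.6)
P(3.6) = -3.880000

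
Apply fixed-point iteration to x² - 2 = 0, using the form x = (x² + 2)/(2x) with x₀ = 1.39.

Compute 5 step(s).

Equation: x² - 2 = 0
Fixed-point form: x = (x² + 2)/(2x)
x₀ = 1.39

x_1 = g(1.390000) = 1.414424
x_2 = g(1.414424) = 1.414214
x_3 = g(1.414214) = 1.414214
x_4 = g(1.414214) = 1.414214
x_5 = g(1.414214) = 1.414214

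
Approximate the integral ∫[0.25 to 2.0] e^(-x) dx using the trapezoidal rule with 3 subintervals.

f(x) = e^(-x)
a = 0.25, b = 2.0, n = 3
h = (b - a)/n = 0.583333

Trapezoidal rule: (h/2)[f(x₀) + 2f(x₁) + 2f(x₂) + ... + f(xₙ)]

x_0 = 0.2500, f(x_0) = 0.778801, coefficient = 1
x_1 = 0.8333, f(x_1) = 0.434598, coefficient = 2
x_2 = 1.4167, f(x_2) = 0.242521, coefficient = 2
x_3 = 2.0000, f(x_3) = 0.135335, coefficient = 1

I ≈ (0.583333/2) × 2.268375 = 0.661609
Exact value: 0.643465
Error: 0.018144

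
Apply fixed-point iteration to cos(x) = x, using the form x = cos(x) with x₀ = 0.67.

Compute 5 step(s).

Equation: cos(x) = x
Fixed-point form: x = cos(x)
x₀ = 0.67

x_1 = g(0.670000) = 0.783822
x_2 = g(0.783822) = 0.708221
x_3 = g(0.708221) = 0.759521
x_4 = g(0.759521) = 0.725166
x_5 = g(0.725166) = 0.748389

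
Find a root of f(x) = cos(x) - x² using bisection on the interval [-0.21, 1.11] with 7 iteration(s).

f(x) = cos(x) - x²
Initial interval: [-0.21, 1.11]

Iteration 1:
  c_1 = (-0.210000 + 1.110000)/2 = 0.450000
  f(c_1) = f(0.450000) = 0.697947
  f(a) × f(c) ≥ 0, new interval: [0.450000, 1.110000]
Iteration 2:
  c_2 = (0.450000 + 1.110000)/2 = 0.780000
  f(c_2) = f(0.780000) = 0.102514
  f(a) × f(c) ≥ 0, new interval: [0.780000, 1.110000]
Iteration 3:
  c_3 = (0.780000 + 1.110000)/2 = 0.945000
  f(c_3) = f(0.945000) = -0.307282
  f(a) × f(c) < 0, new interval: [0.780000, 0.945000]
Iteration 4:
  c_4 = (0.780000 + 0.945000)/2 = 0.862500
  f(c_4) = f(0.862500) = -0.093365
  f(a) × f(c) < 0, new interval: [0.780000, 0.862500]
Iteration 5:
  c_5 = (0.780000 + 0.862500)/2 = 0.821250
  f(c_5) = f(0.821250) = 0.006855
  f(a) × f(c) ≥ 0, new interval: [0.821250, 0.862500]
Iteration 6:
  c_6 = (0.821250 + 0.862500)/2 = 0.841875
  f(c_6) = f(0.841875) = -0.042688
  f(a) × f(c) < 0, new interval: [0.821250, 0.841875]
Iteration 7:
  c_7 = (0.821250 + 0.841875)/2 = 0.831562
  f(c_7) = f(0.831562) = -0.017774
  f(a) × f(c) < 0, new interval: [0.821250, 0.831562]

After 7 iteration(s), the approximation is c_7 = 0.831562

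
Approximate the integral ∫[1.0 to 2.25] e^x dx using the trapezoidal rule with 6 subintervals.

f(x) = e^x
a = 1.0, b = 2.25, n = 6
h = (b - a)/n = 0.208333

Trapezoidal rule: (h/2)[f(x₀) + 2f(x₁) + 2f(x₂) + ... + f(xₙ)]

x_0 = 1.0000, f(x_0) = 2.718282, coefficient = 1
x_1 = 1.2083, f(x_1) = 3.347900, coefficient = 2
x_2 = 1.4167, f(x_2) = 4.123353, coefficient = 2
x_3 = 1.6250, f(x_3) = 5.078419, coefficient = 2
x_4 = 1.8333, f(x_4) = 6.254701, coefficient = 2
x_5 = 2.0417, f(x_5) = 7.703438, coefficient = 2
x_6 = 2.2500, f(x_6) = 9.487736, coefficient = 1

I ≈ (0.208333/2) × 65.221639 = 6.793921
Exact value: 6.769454
Error: 0.024467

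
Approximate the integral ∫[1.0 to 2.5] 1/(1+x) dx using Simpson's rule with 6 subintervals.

f(x) = 1/(1+x)
a = 1.0, b = 2.5, n = 6
h = (b - a)/n = 0.250000

Simpson's rule: (h/3)[f(x₀) + 4f(x₁) + 2f(x₂) + ... + f(xₙ)]

x_0 = 1.0000, f(x_0) = 0.500000, coefficient = 1
x_1 = 1.2500, f(x_1) = 0.444444, coefficient = 4
x_2 = 1.5000, f(x_2) = 0.400000, coefficient = 2
x_3 = 1.7500, f(x_3) = 0.363636, coefficient = 4
x_4 = 2.0000, f(x_4) = 0.333333, coefficient = 2
x_5 = 2.2500, f(x_5) = 0.307692, coefficient = 4
x_6 = 2.5000, f(x_6) = 0.285714, coefficient = 1

I ≈ (0.250000/3) × 6.715473 = 0.559623
Exact value: 0.559616
Error: 0.000007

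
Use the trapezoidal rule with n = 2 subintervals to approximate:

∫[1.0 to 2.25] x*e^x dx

f(x) = x*e^x
a = 1.0, b = 2.25, n = 2
h = (b - a)/n = 0.625000

Trapezoidal rule: (h/2)[f(x₀) + 2f(x₁) + 2f(x₂) + ... + f(xₙ)]

x_0 = 1.0000, f(x_0) = 2.718282, coefficient = 1
x_1 = 1.6250, f(x_1) = 8.252431, coefficient = 2
x_2 = 2.2500, f(x_2) = 21.347406, coefficient = 1

I ≈ (0.625000/2) × 40.570549 = 12.678297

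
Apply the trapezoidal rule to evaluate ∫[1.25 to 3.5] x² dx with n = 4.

f(x) = x²
a = 1.25, b = 3.5, n = 4
h = (b - a)/n = 0.562500

Trapezoidal rule: (h/2)[f(x₀) + 2f(x₁) + 2f(x₂) + ... + f(xₙ)]

x_0 = 1.2500, f(x_0) = 1.562500, coefficient = 1
x_1 = 1.8125, f(x_1) = 3.285156, coefficient = 2
x_2 = 2.3750, f(x_2) = 5.640625, coefficient = 2
x_3 = 2.9375, f(x_3) = 8.628906, coefficient = 2
x_4 = 3.5000, f(x_4) = 12.250000, coefficient = 1

I ≈ (0.562500/2) × 48.921875 = 13.759277
Exact value: 13.640625
Error: 0.118652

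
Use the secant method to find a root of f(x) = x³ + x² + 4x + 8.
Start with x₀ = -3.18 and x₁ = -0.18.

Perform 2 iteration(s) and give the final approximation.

f(x) = x³ + x² + 4x + 8
x₀ = -3.18, x₁ = -0.18

Secant formula: x_{n+1} = x_n - f(x_n)(x_n - x_{n-1})/(f(x_n) - f(x_{n-1}))

Iteration 1:
  f(-3.180000) = -26.765032
  f(-0.180000) = 7.306568
  x_2 = -0.180000 - 7.306568×(-0.180000 - (-3.180000))/(7.306568 - (-26.765032))
       = -0.823342
Iteration 2:
  f(-0.180000) = 7.306568
  f(-0.823342) = 4.826385
  x_3 = -0.823342 - 4.826385×(-0.823342 - (-0.180000))/(4.826385 - 7.306568)
       = -2.075274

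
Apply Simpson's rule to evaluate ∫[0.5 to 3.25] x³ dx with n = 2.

f(x) = x³
a = 0.5, b = 3.25, n = 2
h = (b - a)/n = 1.375000

Simpson's rule: (h/3)[f(x₀) + 4f(x₁) + 2f(x₂) + ... + f(xₙ)]

x_0 = 0.5000, f(x_0) = 0.125000, coefficient = 1
x_1 = 1.8750, f(x_1) = 6.591797, coefficient = 4
x_2 = 3.2500, f(x_2) = 34.328125, coefficient = 1

I ≈ (1.375000/3) × 60.820312 = 27.875977
Exact value: 27.875977
Error: 0.000000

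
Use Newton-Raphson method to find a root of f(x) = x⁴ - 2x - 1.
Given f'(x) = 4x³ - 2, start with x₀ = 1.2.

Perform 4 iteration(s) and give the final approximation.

f(x) = x⁴ - 2x - 1
f'(x) = 4x³ - 2
x₀ = 1.2

Newton-Raphson formula: x_{n+1} = x_n - f(x_n)/f'(x_n)

Iteration 1:
  f(1.200000) = -1.326400
  f'(1.200000) = 4.912000
  x_1 = 1.200000 - (-1.326400)/4.912000 = 1.470033
Iteration 2:
  f(1.470033) = 0.729838
  f'(1.470033) = 10.706937
  x_2 = 1.470033 - 0.729838/10.706937 = 1.401868
Iteration 3:
  f(1.401868) = 0.058405
  f'(1.401868) = 9.019986
  x_3 = 1.401868 - 0.058405/9.019986 = 1.395393
Iteration 4:
  f(1.395393) = 0.000493
  f'(1.395393) = 8.867990
  x_4 = 1.395393 - 0.000493/8.867990 = 1.395337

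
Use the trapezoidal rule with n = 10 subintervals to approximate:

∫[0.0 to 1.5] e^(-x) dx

f(x) = e^(-x)
a = 0.0, b = 1.5, n = 10
h = (b - a)/n = 0.150000

Trapezoidal rule: (h/2)[f(x₀) + 2f(x₁) + 2f(x₂) + ... + f(xₙ)]

x_0 = 0.0000, f(x_0) = 1.000000, coefficient = 1
x_1 = 0.1500, f(x_1) = 0.860708, coefficient = 2
x_2 = 0.3000, f(x_2) = 0.740818, coefficient = 2
x_3 = 0.4500, f(x_3) = 0.637628, coefficient = 2
x_4 = 0.6000, f(x_4) = 0.548812, coefficient = 2
x_5 = 0.7500, f(x_5) = 0.472367, coefficient = 2
x_6 = 0.9000, f(x_6) = 0.406570, coefficient = 2
x_7 = 1.0500, f(x_7) = 0.349938, coefficient = 2
x_8 = 1.2000, f(x_8) = 0.301194, coefficient = 2
x_9 = 1.3500, f(x_9) = 0.259240, coefficient = 2
x_10 = 1.5000, f(x_10) = 0.223130, coefficient = 1

I ≈ (0.150000/2) × 10.377679 = 0.778326
Exact value: 0.776870
Error: 0.001456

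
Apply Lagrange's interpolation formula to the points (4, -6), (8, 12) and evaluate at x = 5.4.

Lagrange interpolation formula:
P(x) = Σ yᵢ × Lᵢ(x)
where Lᵢ(x) = Π_{j≠i} (x - xⱼ)/(xᵢ - xⱼ)

L_0(5.4) = (5.4 - 8)/(4 - 8) = 0.650000
L_1(5.4) = (5.4 - 4)/(8 - 4) = 0.350000

P(5.4) = (-6)×L_0(5.4) + 12×L_1(5.4)
P(5.4) = 0.300000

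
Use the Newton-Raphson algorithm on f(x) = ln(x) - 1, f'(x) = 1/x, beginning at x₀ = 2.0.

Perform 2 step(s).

f(x) = ln(x) - 1
f'(x) = 1/x
x₀ = 2.0

Newton-Raphson formula: x_{n+1} = x_n - f(x_n)/f'(x_n)

Iteration 1:
  f(2.000000) = -0.306853
  f'(2.000000) = 0.500000
  x_1 = 2.000000 - (-0.306853)/0.500000 = 2.613706
Iteration 2:
  f(2.613706) = -0.039231
  f'(2.613706) = 0.382599
  x_2 = 2.613706 - (-0.039231)/0.382599 = 2.716244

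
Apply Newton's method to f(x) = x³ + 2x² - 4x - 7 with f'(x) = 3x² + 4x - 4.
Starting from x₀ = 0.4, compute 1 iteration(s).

f(x) = x³ + 2x² - 4x - 7
f'(x) = 3x² + 4x - 4
x₀ = 0.4

Newton-Raphson formula: x_{n+1} = x_n - f(x_n)/f'(x_n)

Iteration 1:
  f(0.400000) = -8.216000
  f'(0.400000) = -1.920000
  x_1 = 0.400000 - (-8.216000)/(-1.920000) = -3.879167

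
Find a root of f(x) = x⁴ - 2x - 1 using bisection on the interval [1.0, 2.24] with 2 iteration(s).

f(x) = x⁴ - 2x - 1
Initial interval: [1.0, 2.24]

Iteration 1:
  c_1 = (1.000000 + 2.240000)/2 = 1.620000
  f(c_1) = f(1.620000) = 2.647475
  f(a) × f(c) < 0, new interval: [1.000000, 1.620000]
Iteration 2:
  c_2 = (1.000000 + 1.620000)/2 = 1.310000
  f(c_2) = f(1.310000) = -0.675001
  f(a) × f(c) ≥ 0, new interval: [1.310000, 1.620000]

After 2 iteration(s), the approximation is c_2 = 1.310000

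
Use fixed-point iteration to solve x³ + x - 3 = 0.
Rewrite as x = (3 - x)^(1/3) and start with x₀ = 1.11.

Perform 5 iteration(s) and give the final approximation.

Equation: x³ + x - 3 = 0
Fixed-point form: x = (3 - x)^(1/3)
x₀ = 1.11

x_1 = g(1.110000) = 1.236386
x_2 = g(1.236386) = 1.208188
x_3 = g(1.208188) = 1.214593
x_4 = g(1.214593) = 1.213144
x_5 = g(1.213144) = 1.213472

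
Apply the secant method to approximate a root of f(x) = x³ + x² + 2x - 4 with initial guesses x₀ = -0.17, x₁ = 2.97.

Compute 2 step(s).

f(x) = x³ + x² + 2x - 4
x₀ = -0.17, x₁ = 2.97

Secant formula: x_{n+1} = x_n - f(x_n)(x_n - x_{n-1})/(f(x_n) - f(x_{n-1}))

Iteration 1:
  f(-0.170000) = -4.316013
  f(2.970000) = 36.958973
  x_2 = 2.970000 - 36.958973×(2.970000 - (-0.170000))/(36.958973 - (-4.316013))
       = 0.158341
Iteration 2:
  f(2.970000) = 36.958973
  f(0.158341) = -3.654276
  x_3 = 0.158341 - (-3.654276)×(0.158341 - 2.970000)/(-3.654276 - 36.958973)
       = 0.411327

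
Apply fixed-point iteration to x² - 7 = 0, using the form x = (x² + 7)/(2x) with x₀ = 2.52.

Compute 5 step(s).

Equation: x² - 7 = 0
Fixed-point form: x = (x² + 7)/(2x)
x₀ = 2.52

x_1 = g(2.520000) = 2.648889
x_2 = g(2.648889) = 2.645753
x_3 = g(2.645753) = 2.645751
x_4 = g(2.645751) = 2.645751
x_5 = g(2.645751) = 2.645751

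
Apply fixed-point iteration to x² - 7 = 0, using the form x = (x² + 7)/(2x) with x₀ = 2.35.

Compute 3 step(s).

Equation: x² - 7 = 0
Fixed-point form: x = (x² + 7)/(2x)
x₀ = 2.35

x_1 = g(2.350000) = 2.664362
x_2 = g(2.664362) = 2.645816
x_3 = g(2.645816) = 2.645751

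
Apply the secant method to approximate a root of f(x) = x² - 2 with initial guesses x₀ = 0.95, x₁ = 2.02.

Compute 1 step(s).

f(x) = x² - 2
x₀ = 0.95, x₁ = 2.02

Secant formula: x_{n+1} = x_n - f(x_n)(x_n - x_{n-1})/(f(x_n) - f(x_{n-1}))

Iteration 1:
  f(0.950000) = -1.097500
  f(2.020000) = 2.080400
  x_2 = 2.020000 - 2.080400×(2.020000 - 0.950000)/(2.080400 - (-1.097500))
       = 1.319529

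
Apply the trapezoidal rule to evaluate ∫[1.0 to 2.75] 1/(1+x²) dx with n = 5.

f(x) = 1/(1+x²)
a = 1.0, b = 2.75, n = 5
h = (b - a)/n = 0.350000

Trapezoidal rule: (h/2)[f(x₀) + 2f(x₁) + 2f(x₂) + ... + f(xₙ)]

x_0 = 1.0000, f(x_0) = 0.500000, coefficient = 1
x_1 = 1.3500, f(x_1) = 0.354296, coefficient = 2
x_2 = 1.7000, f(x_2) = 0.257069, coefficient = 2
x_3 = 2.0500, f(x_3) = 0.192215, coefficient = 2
x_4 = 2.4000, f(x_4) = 0.147929, coefficient = 2
x_5 = 2.7500, f(x_5) = 0.116788, coefficient = 1

I ≈ (0.350000/2) × 2.519807 = 0.440966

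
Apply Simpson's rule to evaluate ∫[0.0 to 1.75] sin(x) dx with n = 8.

f(x) = sin(x)
a = 0.0, b = 1.75, n = 8
h = (b - a)/n = 0.218750

Simpson's rule: (h/3)[f(x₀) + 4f(x₁) + 2f(x₂) + ... + f(xₙ)]

x_0 = 0.0000, f(x_0) = 0.000000, coefficient = 1
x_1 = 0.2188, f(x_1) = 0.217010, coefficient = 4
x_2 = 0.4375, f(x_2) = 0.423676, coefficient = 2
x_3 = 0.6562, f(x_3) = 0.610150, coefficient = 4
x_4 = 0.8750, f(x_4) = 0.767544, coefficient = 2
x_5 = 1.0938, f(x_5) = 0.888355, coefficient = 4
x_6 = 1.3125, f(x_6) = 0.966827, coefficient = 2
x_7 = 1.5312, f(x_7) = 0.999218, coefficient = 4
x_8 = 1.7500, f(x_8) = 0.983986, coefficient = 1

I ≈ (0.218750/3) × 16.159010 = 1.178261
Exact value: 1.178246
Error: 0.000015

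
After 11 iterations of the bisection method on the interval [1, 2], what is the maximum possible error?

Bisection error bound: |error| ≤ (b-a)/2^n
|error| ≤ (2 - 1)/2^11 = 1/2^11
|error| ≤ 0.0004882812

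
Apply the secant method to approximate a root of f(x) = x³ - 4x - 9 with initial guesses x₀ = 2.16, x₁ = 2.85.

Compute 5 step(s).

f(x) = x³ - 4x - 9
x₀ = 2.16, x₁ = 2.85

Secant formula: x_{n+1} = x_n - f(x_n)(x_n - x_{n-1})/(f(x_n) - f(x_{n-1}))

Iteration 1:
  f(2.160000) = -7.562304
  f(2.850000) = 2.749125
  x_2 = 2.850000 - 2.749125×(2.850000 - 2.160000)/(2.749125 - (-7.562304))
       = 2.666039
Iteration 2:
  f(2.850000) = 2.749125
  f(2.666039) = -0.714572
  x_3 = 2.666039 - (-0.714572)×(2.666039 - 2.850000)/(-0.714572 - 2.749125)
       = 2.703991
Iteration 3:
  f(2.666039) = -0.714572
  f(2.703991) = -0.045550
  x_4 = 2.703991 - (-0.045550)×(2.703991 - 2.666039)/(-0.045550 - (-0.714572))
       = 2.706575
Iteration 4:
  f(2.703991) = -0.045550
  f(2.706575) = 0.000846
  x_5 = 2.706575 - 0.000846×(2.706575 - 2.703991)/(0.000846 - (-0.045550))
       = 2.706528
Iteration 5:
  f(2.706575) = 0.000846
  f(2.706528) = -0.000001
  x_6 = 2.706528 - (-0.000001)×(2.706528 - 2.706575)/(-0.000001 - 0.000846)
       = 2.706528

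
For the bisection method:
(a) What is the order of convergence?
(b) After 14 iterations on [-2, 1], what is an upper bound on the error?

(a) Bisection has linear (order 1) convergence; the error is halved each step.

(b) Error bound = (b-a)/2^n = (1 - (-2))/2^{14}
    = 3/2^{14}

(a) 1 (linear); (b) error ≤ 1.83e-04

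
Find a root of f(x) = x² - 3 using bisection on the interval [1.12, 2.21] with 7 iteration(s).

f(x) = x² - 3
Initial interval: [1.12, 2.21]

Iteration 1:
  c_1 = (1.120000 + 2.210000)/2 = 1.665000
  f(c_1) = f(1.665000) = -0.227775
  f(a) × f(c) ≥ 0, new interval: [1.665000, 2.210000]
Iteration 2:
  c_2 = (1.665000 + 2.210000)/2 = 1.937500
  f(c_2) = f(1.937500) = 0.753906
  f(a) × f(c) < 0, new interval: [1.665000, 1.937500]
Iteration 3:
  c_3 = (1.665000 + 1.937500)/2 = 1.801250
  f(c_3) = f(1.801250) = 0.244502
  f(a) × f(c) < 0, new interval: [1.665000, 1.801250]
Iteration 4:
  c_4 = (1.665000 + 1.801250)/2 = 1.733125
  f(c_4) = f(1.733125) = 0.003722
  f(a) × f(c) < 0, new interval: [1.665000, 1.733125]
Iteration 5:
  c_5 = (1.665000 + 1.733125)/2 = 1.699063
  f(c_5) = f(1.699063) = -0.113187
  f(a) × f(c) ≥ 0, new interval: [1.699063, 1.733125]
Iteration 6:
  c_6 = (1.699063 + 1.733125)/2 = 1.716094
  f(c_6) = f(1.716094) = -0.055022
  f(a) × f(c) ≥ 0, new interval: [1.716094, 1.733125]
Iteration 7:
  c_7 = (1.716094 + 1.733125)/2 = 1.724609
  f(c_7) = f(1.724609) = -0.025723
  f(a) × f(c) ≥ 0, new interval: [1.724609, 1.733125]

After 7 iteration(s), the approximation is c_7 = 1.724609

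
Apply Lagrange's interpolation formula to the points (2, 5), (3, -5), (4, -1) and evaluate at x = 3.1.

Lagrange interpolation formula:
P(x) = Σ yᵢ × Lᵢ(x)
where Lᵢ(x) = Π_{j≠i} (x - xⱼ)/(xᵢ - xⱼ)

L_0(3.1) = (3.1 - 3)/(2 - 3) × (3.1 - 4)/(2 - 4) = -0.045000
L_1(3.1) = (3.1 - 2)/(3 - 2) × (3.1 - 4)/(3 - 4) = 0.990000
L_2(3.1) = (3.1 - 2)/(4 - 2) × (3.1 - 3)/(4 - 3) = 0.055000

P(3.1) = 5×L_0(3.1) + (-5)×L_1(3.1) + (-1)×L_2(3.1)
P(3.1) = -5.230000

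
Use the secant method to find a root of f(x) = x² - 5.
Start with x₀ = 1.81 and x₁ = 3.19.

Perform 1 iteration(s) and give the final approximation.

f(x) = x² - 5
x₀ = 1.81, x₁ = 3.19

Secant formula: x_{n+1} = x_n - f(x_n)(x_n - x_{n-1})/(f(x_n) - f(x_{n-1}))

Iteration 1:
  f(1.810000) = -1.723900
  f(3.190000) = 5.176100
  x_2 = 3.190000 - 5.176100×(3.190000 - 1.810000)/(5.176100 - (-1.723900))
       = 2.154780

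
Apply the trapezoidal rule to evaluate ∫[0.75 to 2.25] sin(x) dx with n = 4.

f(x) = sin(x)
a = 0.75, b = 2.25, n = 4
h = (b - a)/n = 0.375000

Trapezoidal rule: (h/2)[f(x₀) + 2f(x₁) + 2f(x₂) + ... + f(xₙ)]

x_0 = 0.7500, f(x_0) = 0.681639, coefficient = 1
x_1 = 1.1250, f(x_1) = 0.902268, coefficient = 2
x_2 = 1.5000, f(x_2) = 0.997495, coefficient = 2
x_3 = 1.8750, f(x_3) = 0.954086, coefficient = 2
x_4 = 2.2500, f(x_4) = 0.778073, coefficient = 1

I ≈ (0.375000/2) × 7.167409 = 1.343889
Exact value: 1.359862
Error: 0.015973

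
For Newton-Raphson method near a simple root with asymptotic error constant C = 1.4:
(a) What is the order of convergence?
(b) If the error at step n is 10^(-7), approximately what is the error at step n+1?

(a) Newton-Raphson has quadratic (order 2) convergence near simple roots.
    This means |e_{n+1}| ≈ C|e_n|².

(b) With |e_n| = 10^(-7) and C = 1.4:
    |e_{n+1}| ≈ 1.4 × (10^(-7))² = 1.4 × 10^(-14)

(a) 2 (quadratic); (b) |e_{n+1}| ≈ 1.400e-14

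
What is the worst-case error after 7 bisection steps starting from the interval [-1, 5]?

Bisection error bound: |error| ≤ (b-a)/2^n
|error| ≤ (5 - (-1))/2^7 = 6/2^7
|error| ≤ 0.0468750000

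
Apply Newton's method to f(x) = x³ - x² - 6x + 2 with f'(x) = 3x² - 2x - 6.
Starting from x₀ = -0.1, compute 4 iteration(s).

f(x) = x³ - x² - 6x + 2
f'(x) = 3x² - 2x - 6
x₀ = -0.1

Newton-Raphson formula: x_{n+1} = x_n - f(x_n)/f'(x_n)

Iteration 1:
  f(-0.100000) = 2.589000
  f'(-0.100000) = -5.770000
  x_1 = -0.100000 - 2.589000/(-5.770000) = 0.348700
Iteration 2:
  f(0.348700) = -0.171394
  f'(0.348700) = -6.332625
  x_2 = 0.348700 - (-0.171394)/(-6.332625) = 0.321635
Iteration 3:
  f(0.321635) = 0.000014
  f'(0.321635) = -6.332923
  x_3 = 0.321635 - 0.000014/(-6.332923) = 0.321637
Iteration 4:
  f(0.321637) = 0.000000
  f'(0.321637) = -6.332923
  x_4 = 0.321637 - 0.000000/(-6.332923) = 0.321637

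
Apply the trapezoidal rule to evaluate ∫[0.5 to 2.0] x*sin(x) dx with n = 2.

f(x) = x*sin(x)
a = 0.5, b = 2.0, n = 2
h = (b - a)/n = 0.750000

Trapezoidal rule: (h/2)[f(x₀) + 2f(x₁) + 2f(x₂) + ... + f(xₙ)]

x_0 = 0.5000, f(x_0) = 0.239713, coefficient = 1
x_1 = 1.2500, f(x_1) = 1.186231, coefficient = 2
x_2 = 2.0000, f(x_2) = 1.818595, coefficient = 1

I ≈ (0.750000/2) × 4.430769 = 1.661538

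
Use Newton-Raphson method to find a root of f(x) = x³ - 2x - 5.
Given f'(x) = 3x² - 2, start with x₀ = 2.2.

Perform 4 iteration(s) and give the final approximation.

f(x) = x³ - 2x - 5
f'(x) = 3x² - 2
x₀ = 2.2

Newton-Raphson formula: x_{n+1} = x_n - f(x_n)/f'(x_n)

Iteration 1:
  f(2.200000) = 1.248000
  f'(2.200000) = 12.520000
  x_1 = 2.200000 - 1.248000/12.520000 = 2.100319
Iteration 2:
  f(2.100319) = 0.064589
  f'(2.100319) = 11.234026
  x_2 = 2.100319 - 0.064589/11.234026 = 2.094570
Iteration 3:
  f(2.094570) = 0.000208
  f'(2.094570) = 11.161672
  x_3 = 2.094570 - 0.000208/11.161672 = 2.094551
Iteration 4:
  f(2.094551) = 0.000000
  f'(2.094551) = 11.161438
  x_4 = 2.094551 - 0.000000/11.161438 = 2.094551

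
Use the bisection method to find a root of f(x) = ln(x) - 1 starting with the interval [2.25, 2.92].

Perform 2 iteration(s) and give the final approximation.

f(x) = ln(x) - 1
Initial interval: [2.25, 2.92]

Iteration 1:
  c_1 = (2.250000 + 2.920000)/2 = 2.585000
  f(c_1) = f(2.585000) = -0.050274
  f(a) × f(c) ≥ 0, new interval: [2.585000, 2.920000]
Iteration 2:
  c_2 = (2.585000 + 2.920000)/2 = 2.752500
  f(c_2) = f(2.752500) = 0.012510
  f(a) × f(c) < 0, new interval: [2.585000, 2.752500]

After 2 iteration(s), the approximation is c_2 = 2.752500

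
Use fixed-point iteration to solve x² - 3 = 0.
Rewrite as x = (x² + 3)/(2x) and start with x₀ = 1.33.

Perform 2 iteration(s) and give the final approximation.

Equation: x² - 3 = 0
Fixed-point form: x = (x² + 3)/(2x)
x₀ = 1.33

x_1 = g(1.330000) = 1.792820
x_2 = g(1.792820) = 1.733081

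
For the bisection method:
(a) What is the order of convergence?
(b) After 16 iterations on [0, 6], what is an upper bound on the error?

(a) Bisection has linear (order 1) convergence; the error is halved each step.

(b) Error bound = (b-a)/2^n = (6 - 0)/2^{16}
    = 6/2^{16}

(a) 1 (linear); (b) error ≤ 9.16e-05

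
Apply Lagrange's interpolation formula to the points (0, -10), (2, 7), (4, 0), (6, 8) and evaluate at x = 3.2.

Lagrange interpolation formula:
P(x) = Σ yᵢ × Lᵢ(x)
where Lᵢ(x) = Π_{j≠i} (x - xⱼ)/(xᵢ - xⱼ)

L_0(3.2) = (3.2 - 2)/(0 - 2) × (3.2 - 4)/(0 - 4) × (3.2 - 6)/(0 - 6) = -0.056000
L_1(3.2) = (3.2 - 0)/(2 - 0) × (3.2 - 4)/(2 - 4) × (3.2 - 6)/(2 - 6) = 0.448000
L_2(3.2) = (3.2 - 0)/(4 - 0) × (3.2 - 2)/(4 - 2) × (3.2 - 6)/(4 - 6) = 0.672000
L_3(3.2) = (3.2 - 0)/(6 - 0) × (3.2 - 2)/(6 - 2) × (3.2 - 4)/(6 - 4) = -0.064000

P(3.2) = (-10)×L_0(3.2) + 7×L_1(3.2) + 0×L_2(3.2) + 8×L_3(3.2)
P(3.2) = 3.184000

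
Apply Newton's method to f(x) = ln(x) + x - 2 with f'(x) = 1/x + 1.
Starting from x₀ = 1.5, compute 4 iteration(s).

f(x) = ln(x) + x - 2
f'(x) = 1/x + 1
x₀ = 1.5

Newton-Raphson formula: x_{n+1} = x_n - f(x_n)/f'(x_n)

Iteration 1:
  f(1.500000) = -0.094535
  f'(1.500000) = 1.666667
  x_1 = 1.500000 - (-0.094535)/1.666667 = 1.556721
Iteration 2:
  f(1.556721) = -0.000697
  f'(1.556721) = 1.642376
  x_2 = 1.556721 - (-0.000697)/1.642376 = 1.557146
Iteration 3:
  f(1.557146) = 0.000000
  f'(1.557146) = 1.642201
  x_3 = 1.557146 - 0.000000/1.642201 = 1.557146
Iteration 4:
  f(1.557146) = 0.000000
  f'(1.557146) = 1.642201
  x_4 = 1.557146 - 0.000000/1.642201 = 1.557146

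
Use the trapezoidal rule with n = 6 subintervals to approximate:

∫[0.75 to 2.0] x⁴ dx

f(x) = x⁴
a = 0.75, b = 2.0, n = 6
h = (b - a)/n = 0.208333

Trapezoidal rule: (h/2)[f(x₀) + 2f(x₁) + 2f(x₂) + ... + f(xₙ)]

x_0 = 0.7500, f(x_0) = 0.316406, coefficient = 1
x_1 = 0.9583, f(x_1) = 0.843464, coefficient = 2
x_2 = 1.1667, f(x_2) = 1.852623, coefficient = 2
x_3 = 1.3750, f(x_3) = 3.574463, coefficient = 2
x_4 = 1.5833, f(x_4) = 6.284770, coefficient = 2
x_5 = 1.7917, f(x_5) = 10.304546, coefficient = 2
x_6 = 2.0000, f(x_6) = 16.000000, coefficient = 1

I ≈ (0.208333/2) × 62.036139 = 6.462098
Exact value: 6.352539
Error: 0.109559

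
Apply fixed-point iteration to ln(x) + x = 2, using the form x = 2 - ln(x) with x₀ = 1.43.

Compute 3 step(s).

Equation: ln(x) + x = 2
Fixed-point form: x = 2 - ln(x)
x₀ = 1.43

x_1 = g(1.430000) = 1.642326
x_2 = g(1.642326) = 1.503887
x_3 = g(1.503887) = 1.591947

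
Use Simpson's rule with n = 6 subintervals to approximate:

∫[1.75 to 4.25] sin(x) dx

f(x) = sin(x)
a = 1.75, b = 4.25, n = 6
h = (b - a)/n = 0.416667

Simpson's rule: (h/3)[f(x₀) + 4f(x₁) + 2f(x₂) + ... + f(xₙ)]

x_0 = 1.7500, f(x_0) = 0.983986, coefficient = 1
x_1 = 2.1667, f(x_1) = 0.827660, coefficient = 4
x_2 = 2.5833, f(x_2) = 0.529711, coefficient = 2
x_3 = 3.0000, f(x_3) = 0.141120, coefficient = 4
x_4 = 3.4167, f(x_4) = -0.271618, coefficient = 2
x_5 = 3.8333, f(x_5) = -0.637879, coefficient = 4
x_6 = 4.2500, f(x_6) = -0.894989, coefficient = 1

I ≈ (0.416667/3) × 1.928788 = 0.267887
Exact value: 0.267841
Error: 0.000046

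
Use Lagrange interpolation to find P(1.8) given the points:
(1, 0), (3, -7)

Lagrange interpolation formula:
P(x) = Σ yᵢ × Lᵢ(x)
where Lᵢ(x) = Π_{j≠i} (x - xⱼ)/(xᵢ - xⱼ)

L_0(1.8) = (1.8 - 3)/(1 - 3) = 0.600000
L_1(1.8) = (1.8 - 1)/(3 - 1) = 0.400000

P(1.8) = 0×L_0(1.8) + (-7)×L_1(1.8)
P(1.8) = -2.800000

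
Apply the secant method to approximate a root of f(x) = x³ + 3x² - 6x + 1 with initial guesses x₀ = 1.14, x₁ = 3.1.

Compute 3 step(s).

f(x) = x³ + 3x² - 6x + 1
x₀ = 1.14, x₁ = 3.1

Secant formula: x_{n+1} = x_n - f(x_n)(x_n - x_{n-1})/(f(x_n) - f(x_{n-1}))

Iteration 1:
  f(1.140000) = -0.459656
  f(3.100000) = 41.021000
  x_2 = 3.100000 - 41.021000×(3.100000 - 1.140000)/(41.021000 - (-0.459656))
       = 1.161719
Iteration 2:
  f(3.100000) = 41.021000
  f(1.161719) = -0.353694
  x_3 = 1.161719 - (-0.353694)×(1.161719 - 3.100000)/(-0.353694 - 41.021000)
       = 1.178289
Iteration 3:
  f(1.161719) = -0.353694
  f(1.178289) = -0.268745
  x_4 = 1.178289 - (-0.268745)×(1.178289 - 1.161719)/(-0.268745 - (-0.353694))
       = 1.230708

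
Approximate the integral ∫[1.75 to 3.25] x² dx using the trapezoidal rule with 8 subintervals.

f(x) = x²
a = 1.75, b = 3.25, n = 8
h = (b - a)/n = 0.187500

Trapezoidal rule: (h/2)[f(x₀) + 2f(x₁) + 2f(x₂) + ... + f(xₙ)]

x_0 = 1.7500, f(x_0) = 3.062500, coefficient = 1
x_1 = 1.9375, f(x_1) = 3.753906, coefficient = 2
x_2 = 2.1250, f(x_2) = 4.515625, coefficient = 2
x_3 = 2.3125, f(x_3) = 5.347656, coefficient = 2
x_4 = 2.5000, f(x_4) = 6.250000, coefficient = 2
x_5 = 2.6875, f(x_5) = 7.222656, coefficient = 2
x_6 = 2.8750, f(x_6) = 8.265625, coefficient = 2
x_7 = 3.0625, f(x_7) = 9.378906, coefficient = 2
x_8 = 3.2500, f(x_8) = 10.562500, coefficient = 1

I ≈ (0.187500/2) × 103.093750 = 9.665039
Exact value: 9.656250
Error: 0.008789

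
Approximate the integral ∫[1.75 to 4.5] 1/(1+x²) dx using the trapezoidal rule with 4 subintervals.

f(x) = 1/(1+x²)
a = 1.75, b = 4.5, n = 4
h = (b - a)/n = 0.687500

Trapezoidal rule: (h/2)[f(x₀) + 2f(x₁) + 2f(x₂) + ... + f(xₙ)]

x_0 = 1.7500, f(x_0) = 0.246154, coefficient = 1
x_1 = 2.4375, f(x_1) = 0.144063, coefficient = 2
x_2 = 3.1250, f(x_2) = 0.092888, coefficient = 2
x_3 = 3.8125, f(x_3) = 0.064370, coefficient = 2
x_4 = 4.5000, f(x_4) = 0.047059, coefficient = 1

I ≈ (0.687500/2) × 0.895855 = 0.307950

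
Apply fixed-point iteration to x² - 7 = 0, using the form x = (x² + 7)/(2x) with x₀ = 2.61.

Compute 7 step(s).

Equation: x² - 7 = 0
Fixed-point form: x = (x² + 7)/(2x)
x₀ = 2.61

x_1 = g(2.610000) = 2.645996
x_2 = g(2.645996) = 2.645751
x_3 = g(2.645751) = 2.645751
x_4 = g(2.645751) = 2.645751
x_5 = g(2.645751) = 2.645751
x_6 = g(2.645751) = 2.645751
x_7 = g(2.645751) = 2.645751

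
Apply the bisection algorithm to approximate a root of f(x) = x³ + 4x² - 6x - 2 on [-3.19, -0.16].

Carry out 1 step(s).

f(x) = x³ + 4x² - 6x - 2
Initial interval: [-3.19, -0.16]

Iteration 1:
  c_1 = (-3.190000 + (-0.160000))/2 = -1.675000
  f(c_1) = f(-1.675000) = 14.573078
  f(a) × f(c) ≥ 0, new interval: [-1.675000, -0.160000]

After 1 iteration(s), the approximation is c_1 = -1.675000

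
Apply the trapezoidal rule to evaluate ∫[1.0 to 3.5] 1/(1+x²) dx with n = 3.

f(x) = 1/(1+x²)
a = 1.0, b = 3.5, n = 3
h = (b - a)/n = 0.833333

Trapezoidal rule: (h/2)[f(x₀) + 2f(x₁) + 2f(x₂) + ... + f(xₙ)]

x_0 = 1.0000, f(x_0) = 0.500000, coefficient = 1
x_1 = 1.8333, f(x_1) = 0.229299, coefficient = 2
x_2 = 2.6667, f(x_2) = 0.123288, coefficient = 2
x_3 = 3.5000, f(x_3) = 0.075472, coefficient = 1

I ≈ (0.833333/2) × 1.280646 = 0.533602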